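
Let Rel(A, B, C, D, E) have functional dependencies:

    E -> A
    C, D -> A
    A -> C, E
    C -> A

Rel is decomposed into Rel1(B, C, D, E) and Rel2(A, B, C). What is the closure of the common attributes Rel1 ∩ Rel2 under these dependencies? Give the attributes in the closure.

Rel1 ∩ Rel2 = {B, C}.
C → A applies, adding A
A → C, E applies, adding E
Closure: {A, B, C, E}.

A, B, C, E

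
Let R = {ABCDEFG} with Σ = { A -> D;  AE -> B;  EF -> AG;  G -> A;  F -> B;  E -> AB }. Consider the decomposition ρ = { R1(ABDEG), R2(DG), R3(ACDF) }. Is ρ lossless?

No

Chase test. Columns are ABCDEFG; row i has aⱼ where attribute j ∈ Ri, else bᵢⱼ.
Initial tableau (one row per fragment):
  row 1: a1 a2 b13 a4 a5 b16 a7
  row 2: b21 b22 b23 a4 b25 b26 a7
  row 3: a1 b32 a3 a4 b35 a6 b37
Rows 1 and 2 agree on G; apply G→A and equate their A entries.
No row becomes fully distinguished — the join is lossy.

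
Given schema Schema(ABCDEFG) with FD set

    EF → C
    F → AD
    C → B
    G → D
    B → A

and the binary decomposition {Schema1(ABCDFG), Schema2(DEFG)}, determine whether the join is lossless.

Common attributes: Schema1 ∩ Schema2 = {DFG}.
Closure of {DFG}: F → AD applies, adding A. So (DFG)⁺ = {ADFG}.
The closure contains neither all of Schema1 = {ABCDFG} nor all of Schema2 = {DEFG}, so the common attributes are not a superkey of either fragment. The join is lossy.

No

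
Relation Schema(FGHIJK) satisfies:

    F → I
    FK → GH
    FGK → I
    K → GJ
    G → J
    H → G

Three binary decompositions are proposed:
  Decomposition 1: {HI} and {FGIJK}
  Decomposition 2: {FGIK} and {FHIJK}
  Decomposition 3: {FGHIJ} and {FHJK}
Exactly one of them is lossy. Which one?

Decomposition 1: common = {I}, closure = {I} → lossy.
Decomposition 2: common = {FIK}, closure = {FGHIJK} → lossless.
Decomposition 3: common = {FHJ}, closure = {FGHIJ} → lossless.

Decomposition 1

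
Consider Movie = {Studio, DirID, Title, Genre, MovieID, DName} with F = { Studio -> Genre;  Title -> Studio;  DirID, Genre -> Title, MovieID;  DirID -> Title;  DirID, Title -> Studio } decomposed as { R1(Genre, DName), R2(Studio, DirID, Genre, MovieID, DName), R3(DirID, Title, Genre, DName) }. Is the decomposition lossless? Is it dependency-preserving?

Lossless test (chase): Rows 2 and 3 agree on DirID, Genre; apply DirID, Genre→Title, MovieID and equate their Title, MovieID entries. Rows 2 and 3 agree on DirID, Title; apply DirID, Title→Studio and equate their Studio entries. Row 2 is now all distinguished symbols — the join is lossless.
Dependency preservation: the restricted closure of {Title} across the fragments never reaches {Studio}, so Title → Studio cannot be enforced without a join — not preserved.

lossless but not dependency-preserving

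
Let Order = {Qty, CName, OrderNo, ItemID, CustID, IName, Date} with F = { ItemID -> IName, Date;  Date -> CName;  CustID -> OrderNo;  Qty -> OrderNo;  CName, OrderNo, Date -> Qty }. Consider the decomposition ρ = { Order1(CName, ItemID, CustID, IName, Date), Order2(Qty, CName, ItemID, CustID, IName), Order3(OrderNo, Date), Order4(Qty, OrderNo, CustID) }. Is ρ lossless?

Yes

Chase test. Columns are Qty, CName, OrderNo, ItemID, CustID, IName, Date; row i has aⱼ where attribute j ∈ Orderi, else bᵢⱼ.
Initial tableau (one row per fragment):
  row 1: b11 a2 b13 a4 a5 a6 a7
  row 2: a1 a2 b23 a4 a5 a6 b27
  row 3: b31 b32 a3 b34 b35 b36 a7
  row 4: a1 b42 a3 b44 a5 b46 b47
Rows 1 and 2 agree on ItemID; apply ItemID→IName, Date and equate their IName, Date entries.
Rows 1 and 3 agree on Date; apply Date→CName and equate their CName entries.
Rows 1 and 2 agree on CustID; apply CustID→OrderNo and equate their OrderNo entries.
Rows 1 and 4 agree on CustID; apply CustID→OrderNo and equate their OrderNo entries.
Rows 1 and 2 agree on CName, OrderNo, Date; apply CName, OrderNo, Date→Qty and equate their Qty entries.
Rows 1 and 3 agree on CName, OrderNo, Date; apply CName, OrderNo, Date→Qty and equate their Qty entries.
Row 1 is now all distinguished symbols — the join is lossless.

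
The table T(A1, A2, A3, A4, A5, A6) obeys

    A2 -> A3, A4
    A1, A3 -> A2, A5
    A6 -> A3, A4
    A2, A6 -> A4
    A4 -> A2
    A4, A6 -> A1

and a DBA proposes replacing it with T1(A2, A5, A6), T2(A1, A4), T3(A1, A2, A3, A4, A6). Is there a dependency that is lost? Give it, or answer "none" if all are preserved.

Check A1, A3 → A2, A5: no single fragment contains all of {A1, A2, A3, A5}, and the restricted closure of {A1, A3} across the fragments never reaches {A2, A5}.
A2 → A3, A4 is preserved.
A6 → A3, A4 is preserved.
A2, A6 → A4 is preserved.
A4 → A2 is preserved.
A4, A6 → A1 is preserved.

A1, A3 -> A2, A5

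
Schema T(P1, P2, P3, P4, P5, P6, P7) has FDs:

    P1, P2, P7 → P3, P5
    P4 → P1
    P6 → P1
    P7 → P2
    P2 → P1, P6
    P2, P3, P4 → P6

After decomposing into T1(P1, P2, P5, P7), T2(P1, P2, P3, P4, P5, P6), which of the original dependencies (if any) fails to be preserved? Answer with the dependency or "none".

Check P1, P2, P7 → P3, P5: no single fragment contains all of {P1, P2, P3, P5, P7}, and the restricted closure of {P1, P2, P7} across the fragments never reaches {P3, P5}.
P4 → P1 is preserved.
P6 → P1 is preserved.
P7 → P2 is preserved.
P2 → P1, P6 is preserved.
P2, P3, P4 → P6 is preserved.

P1, P2, P7 → P3, P5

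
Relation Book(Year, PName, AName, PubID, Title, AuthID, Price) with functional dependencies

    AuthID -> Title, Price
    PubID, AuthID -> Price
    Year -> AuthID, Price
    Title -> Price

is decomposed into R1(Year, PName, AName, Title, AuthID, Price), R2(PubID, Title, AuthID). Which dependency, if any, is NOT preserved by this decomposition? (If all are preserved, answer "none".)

none

AuthID → Title, Price lies within R1.
PubID, AuthID → Price: restricted closure across fragments reaches Price.
Year → AuthID, Price lies within R1.
Title → Price lies within R1.
Every dependency is enforceable on the fragments, so the decomposition is dependency-preserving.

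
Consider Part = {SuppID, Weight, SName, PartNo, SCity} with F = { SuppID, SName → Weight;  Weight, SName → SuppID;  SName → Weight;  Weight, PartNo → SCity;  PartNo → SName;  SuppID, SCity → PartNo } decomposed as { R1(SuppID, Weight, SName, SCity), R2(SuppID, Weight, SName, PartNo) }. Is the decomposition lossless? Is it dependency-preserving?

lossy and not dependency-preserving

Lossless test: (SuppID, Weight, SName)⁺ = {SuppID, Weight, SName}, which is a superkey of neither fragment — lossy.
Dependency preservation: the restricted closure of {Weight, PartNo} across the fragments never reaches {SCity}, so Weight, PartNo → SCity cannot be enforced without a join — not preserved.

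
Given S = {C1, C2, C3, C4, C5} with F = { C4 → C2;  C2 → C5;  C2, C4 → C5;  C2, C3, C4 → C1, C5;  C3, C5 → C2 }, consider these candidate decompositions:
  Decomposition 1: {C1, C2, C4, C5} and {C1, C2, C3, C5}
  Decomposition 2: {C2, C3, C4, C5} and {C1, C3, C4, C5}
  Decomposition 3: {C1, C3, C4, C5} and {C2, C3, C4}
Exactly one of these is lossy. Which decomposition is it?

Decomposition 1

Decomposition 1: common = {C1, C2, C5}, closure = {C1, C2, C5} → lossy.
Decomposition 2: common = {C3, C4, C5}, closure = {C1, C2, C3, C4, C5} → lossless.
Decomposition 3: common = {C3, C4}, closure = {C1, C2, C3, C4, C5} → lossless.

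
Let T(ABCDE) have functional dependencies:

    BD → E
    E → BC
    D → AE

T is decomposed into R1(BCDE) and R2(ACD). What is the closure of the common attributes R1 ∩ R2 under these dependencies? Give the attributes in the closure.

R1 ∩ R2 = {CD}.
D → AE applies, adding AE
E → BC applies, adding B
Closure: {ABCDE}.

ABCDE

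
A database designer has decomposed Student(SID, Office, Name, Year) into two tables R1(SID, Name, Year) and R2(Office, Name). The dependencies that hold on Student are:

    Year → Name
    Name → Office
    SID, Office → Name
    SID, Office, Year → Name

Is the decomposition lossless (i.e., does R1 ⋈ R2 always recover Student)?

Common attributes: R1 ∩ R2 = {Name}.
Closure of {Name}: Name → Office applies, adding Office. So (Name)⁺ = {Office, Name}.
This closure contains every attribute of R2, so R1 ∩ R2 → R2. The join is lossless.

Yes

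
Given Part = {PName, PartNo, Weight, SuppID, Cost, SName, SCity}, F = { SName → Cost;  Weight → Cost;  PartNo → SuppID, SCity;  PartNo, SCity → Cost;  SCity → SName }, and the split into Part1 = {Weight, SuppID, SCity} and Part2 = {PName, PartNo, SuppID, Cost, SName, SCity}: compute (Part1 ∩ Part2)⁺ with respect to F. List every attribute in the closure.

Part1 ∩ Part2 = {SuppID, SCity}.
SCity → SName applies, adding SName
SName → Cost applies, adding Cost
Closure: {SuppID, Cost, SName, SCity}.

SuppID, Cost, SName, SCity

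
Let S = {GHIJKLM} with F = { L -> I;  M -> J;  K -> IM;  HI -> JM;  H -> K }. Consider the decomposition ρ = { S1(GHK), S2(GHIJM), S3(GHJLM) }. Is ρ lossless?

Yes

Chase test. Columns are GHIJKLM; row i has aⱼ where attribute j ∈ Si, else bᵢⱼ.
Initial tableau (one row per fragment):
  row 1: a1 a2 b13 b14 a5 b16 b17
  row 2: a1 a2 a3 a4 b25 b26 a7
  row 3: a1 a2 b33 a4 b35 a6 a7
Rows 1 and 2 agree on H; apply H→K and equate their K entries.
Rows 1 and 3 agree on H; apply H→K and equate their K entries.
Rows 1 and 2 agree on K; apply K→IM and equate their IM entries.
Rows 1 and 3 agree on K; apply K→IM and equate their IM entries.
Rows 1 and 2 agree on HI; apply HI→JM and equate their JM entries.
Row 3 is now all distinguished symbols — the join is lossless.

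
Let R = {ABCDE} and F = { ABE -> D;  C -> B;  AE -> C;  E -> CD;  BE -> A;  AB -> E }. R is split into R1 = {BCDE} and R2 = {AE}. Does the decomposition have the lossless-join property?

Yes

Common attributes: R1 ∩ R2 = {E}.
Closure of {E}: E → CD applies, adding CD; C → B applies, adding B; BE → A applies, adding A. So (E)⁺ = {ABCDE}.
This closure contains every attribute of R1, so R1 ∩ R2 → R1. The join is lossless.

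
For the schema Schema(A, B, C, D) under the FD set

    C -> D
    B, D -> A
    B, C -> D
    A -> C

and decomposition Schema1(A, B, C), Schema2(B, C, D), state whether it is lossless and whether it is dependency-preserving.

lossless and dependency-preserving

Lossless test: (B, C)⁺ = {A, B, C, D}, which contains all of one fragment — lossless.
Dependency preservation: B, D → A is not contained in any single fragment, but the restricted closure of its left-hand side across the fragments still reaches the right-hand side; the remaining FDs each lie inside some fragment. All dependencies are preserved.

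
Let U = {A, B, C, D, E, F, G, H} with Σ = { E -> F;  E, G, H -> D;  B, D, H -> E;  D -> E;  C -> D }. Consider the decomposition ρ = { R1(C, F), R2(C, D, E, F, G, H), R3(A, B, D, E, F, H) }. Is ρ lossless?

No

Chase test. Columns are A, B, C, D, E, F, G, H; row i has aⱼ where attribute j ∈ Ri, else bᵢⱼ.
Initial tableau (one row per fragment):
  row 1: b11 b12 a3 b14 b15 a6 b17 b18
  row 2: b21 b22 a3 a4 a5 a6 a7 a8
  row 3: a1 a2 b33 a4 a5 a6 b37 a8
Rows 1 and 2 agree on C; apply C→D and equate their D entries.
Rows 1 and 2 agree on D; apply D→E and equate their E entries.
No row becomes fully distinguished — the join is lossy.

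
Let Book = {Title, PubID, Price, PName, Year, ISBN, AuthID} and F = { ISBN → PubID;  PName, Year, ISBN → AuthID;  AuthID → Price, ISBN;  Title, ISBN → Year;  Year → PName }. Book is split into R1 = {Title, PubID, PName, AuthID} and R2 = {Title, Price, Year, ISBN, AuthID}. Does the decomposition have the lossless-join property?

Common attributes: R1 ∩ R2 = {Title, AuthID}.
Closure of {Title, AuthID}: AuthID → Price, ISBN applies, adding Price, ISBN; Title, ISBN → Year applies, adding Year; Year → PName applies, adding PName; ISBN → PubID applies, adding PubID. So (Title, AuthID)⁺ = {Title, PubID, Price, PName, Year, ISBN, AuthID}.
This closure contains every attribute of R1, so R1 ∩ R2 → R1. The join is lossless.

Yes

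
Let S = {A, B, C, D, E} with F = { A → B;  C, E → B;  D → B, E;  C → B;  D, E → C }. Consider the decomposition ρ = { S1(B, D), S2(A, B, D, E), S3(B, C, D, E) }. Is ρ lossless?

Yes

Chase test. Columns are A, B, C, D, E; row i has aⱼ where attribute j ∈ Si, else bᵢⱼ.
Initial tableau (one row per fragment):
  row 1: b11 a2 b13 a4 b15
  row 2: a1 a2 b23 a4 a5
  row 3: b31 a2 a3 a4 a5
Rows 1 and 2 agree on D; apply D→B, E and equate their B, E entries.
Rows 1 and 2 agree on D, E; apply D, E→C and equate their C entries.
Rows 1 and 3 agree on D, E; apply D, E→C and equate their C entries.
Row 2 is now all distinguished symbols — the join is lossless.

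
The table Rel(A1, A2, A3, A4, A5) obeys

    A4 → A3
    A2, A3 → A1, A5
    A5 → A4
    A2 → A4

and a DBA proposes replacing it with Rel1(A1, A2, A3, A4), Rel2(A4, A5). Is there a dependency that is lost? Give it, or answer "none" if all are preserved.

Check A2, A3 → A1, A5: no single fragment contains all of {A1, A2, A3, A5}, and the restricted closure of {A2, A3} across the fragments never reaches {A1, A5}.
A4 → A3 is preserved.
A5 → A4 is preserved.
A2 → A4 is preserved.

A2, A3 → A1, A5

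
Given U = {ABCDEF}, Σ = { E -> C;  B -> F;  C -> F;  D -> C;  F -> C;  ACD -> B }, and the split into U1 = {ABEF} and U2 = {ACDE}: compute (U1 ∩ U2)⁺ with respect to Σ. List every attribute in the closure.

ACEF

U1 ∩ U2 = {AE}.
E → C applies, adding C
C → F applies, adding F
Closure: {ACEF}.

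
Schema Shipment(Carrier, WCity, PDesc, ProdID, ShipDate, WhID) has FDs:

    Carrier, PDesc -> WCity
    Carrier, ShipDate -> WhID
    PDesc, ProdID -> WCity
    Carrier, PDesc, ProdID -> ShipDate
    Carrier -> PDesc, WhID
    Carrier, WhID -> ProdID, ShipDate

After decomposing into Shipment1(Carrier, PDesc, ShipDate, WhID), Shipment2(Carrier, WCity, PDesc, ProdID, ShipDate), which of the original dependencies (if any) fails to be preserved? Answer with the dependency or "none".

Carrier, PDesc → WCity lies within Shipment2.
Carrier, ShipDate → WhID lies within Shipment1.
PDesc, ProdID → WCity lies within Shipment2.
Carrier, PDesc, ProdID → ShipDate lies within Shipment2.
Carrier → PDesc, WhID lies within Shipment1.
Carrier, WhID → ProdID, ShipDate: restricted closure across fragments reaches ProdID, ShipDate.
Every dependency is enforceable on the fragments, so the decomposition is dependency-preserving.

none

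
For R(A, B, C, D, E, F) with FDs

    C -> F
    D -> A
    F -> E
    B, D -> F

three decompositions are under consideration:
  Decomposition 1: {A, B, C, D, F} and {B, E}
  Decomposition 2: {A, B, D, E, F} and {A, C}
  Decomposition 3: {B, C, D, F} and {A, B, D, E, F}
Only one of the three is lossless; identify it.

Decomposition 1: common = {B}, closure = {B} → lossy.
Decomposition 2: common = {A}, closure = {A} → lossy.
Decomposition 3: common = {B, D, F}, closure = {A, B, D, E, F} → lossless.

Decomposition 3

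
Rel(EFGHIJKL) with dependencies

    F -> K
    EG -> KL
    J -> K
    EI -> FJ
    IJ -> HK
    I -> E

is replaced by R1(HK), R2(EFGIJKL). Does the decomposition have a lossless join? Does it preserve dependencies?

lossy and not dependency-preserving

Lossless test: (K)⁺ = {K}, which is a superkey of neither fragment — lossy.
Dependency preservation: the restricted closure of {IJ} across the fragments never reaches {HK}, so IJ → HK cannot be enforced without a join — not preserved.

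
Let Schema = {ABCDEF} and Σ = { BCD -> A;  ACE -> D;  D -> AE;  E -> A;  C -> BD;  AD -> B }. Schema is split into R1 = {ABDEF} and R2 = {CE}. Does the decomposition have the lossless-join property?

Common attributes: R1 ∩ R2 = {E}.
Closure of {E}: E → A applies, adding A. So (E)⁺ = {AE}.
The closure contains neither all of R1 = {ABDEF} nor all of R2 = {CE}, so the common attributes are not a superkey of either fragment. The join is lossy.

No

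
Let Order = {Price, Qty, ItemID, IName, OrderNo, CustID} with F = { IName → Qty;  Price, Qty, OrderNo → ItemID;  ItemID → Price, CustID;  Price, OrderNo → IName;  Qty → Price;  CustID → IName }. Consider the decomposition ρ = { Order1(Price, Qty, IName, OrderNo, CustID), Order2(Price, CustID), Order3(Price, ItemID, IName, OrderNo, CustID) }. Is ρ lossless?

Chase test. Columns are Price, Qty, ItemID, IName, OrderNo, CustID; row i has aⱼ where attribute j ∈ Orderi, else bᵢⱼ.
Initial tableau (one row per fragment):
  row 1: a1 a2 b13 a4 a5 a6
  row 2: a1 b22 b23 b24 b25 a6
  row 3: a1 b32 a3 a4 a5 a6
Rows 1 and 3 agree on IName; apply IName→Qty and equate their Qty entries.
Rows 1 and 3 agree on Price, Qty, OrderNo; apply Price, Qty, OrderNo→ItemID and equate their ItemID entries.
Rows 1 and 2 agree on CustID; apply CustID→IName and equate their IName entries.
Rows 1 and 2 agree on IName; apply IName→Qty and equate their Qty entries.
Row 1 is now all distinguished symbols — the join is lossless.

Yes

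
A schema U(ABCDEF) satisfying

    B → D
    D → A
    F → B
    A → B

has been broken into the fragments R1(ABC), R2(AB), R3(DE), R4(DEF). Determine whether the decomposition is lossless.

Chase test. Columns are ABCDEF; row i has aⱼ where attribute j ∈ Ri, else bᵢⱼ.
Initial tableau (one row per fragment):
  row 1: a1 a2 a3 b14 b15 b16
  row 2: a1 a2 b23 b24 b25 b26
  row 3: b31 b32 b33 a4 a5 b36
  row 4: b41 b42 b43 a4 a5 a6
Rows 1 and 2 agree on B; apply B→D and equate their D entries.
Rows 3 and 4 agree on D; apply D→A and equate their A entries.
Rows 3 and 4 agree on A; apply A→B and equate their B entries.
No row becomes fully distinguished — the join is lossy.

No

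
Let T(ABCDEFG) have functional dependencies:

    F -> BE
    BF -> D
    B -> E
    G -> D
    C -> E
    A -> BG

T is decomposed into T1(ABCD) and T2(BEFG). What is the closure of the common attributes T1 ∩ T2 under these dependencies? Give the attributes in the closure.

T1 ∩ T2 = {B}.
B → E applies, adding E
Closure: {BE}.

BE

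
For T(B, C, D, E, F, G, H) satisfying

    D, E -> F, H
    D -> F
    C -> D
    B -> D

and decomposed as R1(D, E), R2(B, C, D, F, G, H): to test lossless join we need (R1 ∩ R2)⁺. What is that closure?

R1 ∩ R2 = {D}.
D → F applies, adding F
Closure: {D, F}.

D, F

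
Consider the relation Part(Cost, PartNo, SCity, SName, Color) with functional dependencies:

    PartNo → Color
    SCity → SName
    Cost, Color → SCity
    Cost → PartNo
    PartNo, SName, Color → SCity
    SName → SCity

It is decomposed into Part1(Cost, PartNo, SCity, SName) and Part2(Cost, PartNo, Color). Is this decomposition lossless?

Common attributes: Part1 ∩ Part2 = {Cost, PartNo}.
Closure of {Cost, PartNo}: PartNo → Color applies, adding Color; Cost, Color → SCity applies, adding SCity; SCity → SName applies, adding SName. So (Cost, PartNo)⁺ = {Cost, PartNo, SCity, SName, Color}.
This closure contains every attribute of Part1, so Part1 ∩ Part2 → Part1. The join is lossless.

Yes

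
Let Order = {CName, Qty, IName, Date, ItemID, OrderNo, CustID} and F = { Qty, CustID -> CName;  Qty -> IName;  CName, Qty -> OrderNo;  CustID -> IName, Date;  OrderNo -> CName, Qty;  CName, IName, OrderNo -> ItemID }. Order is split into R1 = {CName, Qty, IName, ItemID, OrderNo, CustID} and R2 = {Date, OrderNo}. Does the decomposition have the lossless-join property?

No

Common attributes: R1 ∩ R2 = {OrderNo}.
Closure of {OrderNo}: OrderNo → CName, Qty applies, adding CName, Qty; Qty → IName applies, adding IName; CName, IName, OrderNo → ItemID applies, adding ItemID. So (OrderNo)⁺ = {CName, Qty, IName, ItemID, OrderNo}.
The closure contains neither all of R1 = {CName, Qty, IName, ItemID, OrderNo, CustID} nor all of R2 = {Date, OrderNo}, so the common attributes are not a superkey of either fragment. The join is lossy.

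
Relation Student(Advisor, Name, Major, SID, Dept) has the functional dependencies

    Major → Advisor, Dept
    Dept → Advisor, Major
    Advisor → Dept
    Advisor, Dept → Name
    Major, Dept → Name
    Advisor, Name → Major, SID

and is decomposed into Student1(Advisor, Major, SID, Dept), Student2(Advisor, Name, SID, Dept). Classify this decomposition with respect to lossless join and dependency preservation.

Lossless test: (Advisor, SID, Dept)⁺ = {Advisor, Name, Major, SID, Dept}, which contains all of one fragment — lossless.
Dependency preservation: Major, Dept → Name; Advisor, Name → Major, SID are not contained in any single fragment, but the restricted closure of each left-hand side across the fragments still reaches the right-hand side; the remaining FDs each lie inside some fragment. All dependencies are preserved.

lossless and dependency-preserving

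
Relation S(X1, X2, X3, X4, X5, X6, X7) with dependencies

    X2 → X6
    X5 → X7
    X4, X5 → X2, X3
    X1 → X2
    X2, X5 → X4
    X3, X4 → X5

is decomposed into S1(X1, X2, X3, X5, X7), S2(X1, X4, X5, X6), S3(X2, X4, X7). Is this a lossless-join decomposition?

Chase test. Columns are X1, X2, X3, X4, X5, X6, X7; row i has aⱼ where attribute j ∈ Si, else bᵢⱼ.
Initial tableau (one row per fragment):
  row 1: a1 a2 a3 b14 a5 b16 a7
  row 2: a1 b22 b23 a4 a5 a6 b27
  row 3: b31 a2 b33 a4 b35 b36 a7
Rows 1 and 3 agree on X2; apply X2→X6 and equate their X6 entries.
Rows 1 and 2 agree on X5; apply X5→X7 and equate their X7 entries.
Rows 1 and 2 agree on X1; apply X1→X2 and equate their X2 entries.
Rows 1 and 2 agree on X2, X5; apply X2, X5→X4 and equate their X4 entries.
Rows 1 and 2 agree on X2; apply X2→X6 and equate their X6 entries.
Rows 1 and 2 agree on X4, X5; apply X4, X5→X2, X3 and equate their X2, X3 entries.
Row 1 is now all distinguished symbols — the join is lossless.

Yes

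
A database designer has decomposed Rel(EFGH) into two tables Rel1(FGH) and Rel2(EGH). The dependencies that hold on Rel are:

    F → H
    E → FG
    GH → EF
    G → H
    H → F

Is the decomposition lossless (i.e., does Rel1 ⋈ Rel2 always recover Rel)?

Common attributes: Rel1 ∩ Rel2 = {GH}.
Closure of {GH}: GH → EF applies, adding EF. So (GH)⁺ = {EFGH}.
This closure contains every attribute of Rel1, so Rel1 ∩ Rel2 → Rel1. The join is lossless.

Yes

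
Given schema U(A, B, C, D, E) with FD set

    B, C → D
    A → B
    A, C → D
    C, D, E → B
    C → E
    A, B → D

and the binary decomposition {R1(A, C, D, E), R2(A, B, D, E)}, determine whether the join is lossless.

Yes

Common attributes: R1 ∩ R2 = {A, D, E}.
Closure of {A, D, E}: A → B applies, adding B. So (A, D, E)⁺ = {A, B, D, E}.
This closure contains every attribute of R2, so R1 ∩ R2 → R2. The join is lossless.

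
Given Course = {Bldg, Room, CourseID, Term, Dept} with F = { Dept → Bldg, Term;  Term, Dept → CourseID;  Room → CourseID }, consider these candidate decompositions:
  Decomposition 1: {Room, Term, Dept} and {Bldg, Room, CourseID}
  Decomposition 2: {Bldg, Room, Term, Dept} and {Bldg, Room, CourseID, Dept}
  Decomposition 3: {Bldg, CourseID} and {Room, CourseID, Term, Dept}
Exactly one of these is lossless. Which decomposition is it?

Decomposition 2

Decomposition 1: common = {Room}, closure = {Room, CourseID} → lossy.
Decomposition 2: common = {Bldg, Room, Dept}, closure = {Bldg, Room, CourseID, Term, Dept} → lossless.
Decomposition 3: common = {CourseID}, closure = {CourseID} → lossy.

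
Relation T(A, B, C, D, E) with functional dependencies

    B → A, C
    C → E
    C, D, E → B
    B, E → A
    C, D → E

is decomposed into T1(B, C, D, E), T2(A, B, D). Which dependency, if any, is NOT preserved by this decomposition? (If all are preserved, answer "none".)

B → A, C: restricted closure across fragments reaches A, C.
C → E lies within T1.
C, D, E → B lies within T1.
B, E → A: restricted closure across fragments reaches A.
C, D → E lies within T1.
Every dependency is enforceable on the fragments, so the decomposition is dependency-preserving.

none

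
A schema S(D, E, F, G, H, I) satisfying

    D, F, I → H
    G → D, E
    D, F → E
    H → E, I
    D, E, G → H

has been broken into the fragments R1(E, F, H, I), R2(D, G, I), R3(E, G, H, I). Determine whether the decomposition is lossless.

Chase test. Columns are D, E, F, G, H, I; row i has aⱼ where attribute j ∈ Ri, else bᵢⱼ.
Initial tableau (one row per fragment):
  row 1: b11 a2 a3 b14 a5 a6
  row 2: a1 b22 b23 a4 b25 a6
  row 3: b31 a2 b33 a4 a5 a6
Rows 2 and 3 agree on G; apply G→D, E and equate their D, E entries.
Rows 2 and 3 agree on D, E, G; apply D, E, G→H and equate their H entries.
No row becomes fully distinguished — the join is lossy.

No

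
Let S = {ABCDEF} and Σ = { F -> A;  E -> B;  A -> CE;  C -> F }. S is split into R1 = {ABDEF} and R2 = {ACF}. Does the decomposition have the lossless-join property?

Yes

Common attributes: R1 ∩ R2 = {AF}.
Closure of {AF}: A → CE applies, adding CE; E → B applies, adding B. So (AF)⁺ = {ABCEF}.
This closure contains every attribute of R2, so R1 ∩ R2 → R2. The join is lossless.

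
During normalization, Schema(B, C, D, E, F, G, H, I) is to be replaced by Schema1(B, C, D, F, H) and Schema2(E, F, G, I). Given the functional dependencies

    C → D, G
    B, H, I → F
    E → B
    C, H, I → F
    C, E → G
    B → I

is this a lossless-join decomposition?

No

Common attributes: Schema1 ∩ Schema2 = {F}.
No dependency enlarges {F}, so (F)⁺ = {F}.
The closure contains neither all of Schema1 = {B, C, D, F, H} nor all of Schema2 = {E, F, G, I}, so the common attributes are not a superkey of either fragment. The join is lossy.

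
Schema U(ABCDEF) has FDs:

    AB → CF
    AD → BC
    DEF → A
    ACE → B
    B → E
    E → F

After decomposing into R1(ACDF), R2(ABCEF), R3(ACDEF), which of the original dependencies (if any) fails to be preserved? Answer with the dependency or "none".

none

AB → CF lies within R2.
AD → BC: restricted closure across fragments reaches BC.
DEF → A lies within R3.
ACE → B lies within R2.
B → E lies within R2.
E → F lies within R2.
Every dependency is enforceable on the fragments, so the decomposition is dependency-preserving.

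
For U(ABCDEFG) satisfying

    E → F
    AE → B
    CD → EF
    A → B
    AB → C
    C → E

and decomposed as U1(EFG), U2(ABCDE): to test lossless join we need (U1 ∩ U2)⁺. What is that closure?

U1 ∩ U2 = {E}.
E → F applies, adding F
Closure: {EF}.

EF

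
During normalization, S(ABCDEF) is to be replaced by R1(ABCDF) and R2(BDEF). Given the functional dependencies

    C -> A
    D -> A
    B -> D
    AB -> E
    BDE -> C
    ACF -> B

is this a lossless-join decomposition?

Common attributes: R1 ∩ R2 = {BDF}.
Closure of {BDF}: D → A applies, adding A; AB → E applies, adding E; BDE → C applies, adding C. So (BDF)⁺ = {ABCDEF}.
This closure contains every attribute of R1, so R1 ∩ R2 → R1. The join is lossless.

Yes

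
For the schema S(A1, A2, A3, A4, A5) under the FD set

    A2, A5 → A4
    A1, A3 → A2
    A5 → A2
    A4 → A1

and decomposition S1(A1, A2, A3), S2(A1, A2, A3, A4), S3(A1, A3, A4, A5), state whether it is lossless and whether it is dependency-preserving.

Lossless test (chase): Rows 1 and 3 agree on A1, A3; apply A1, A3→A2 and equate their A2 entries. Row 3 is now all distinguished symbols — the join is lossless.
Dependency preservation: the restricted closure of {A5} across the fragments never reaches {A2}, so A5 → A2 cannot be enforced without a join — not preserved.

lossless but not dependency-preserving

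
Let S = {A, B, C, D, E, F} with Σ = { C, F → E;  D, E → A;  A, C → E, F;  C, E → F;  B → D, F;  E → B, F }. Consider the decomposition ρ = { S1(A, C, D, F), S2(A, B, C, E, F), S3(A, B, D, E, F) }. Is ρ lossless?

Yes

Chase test. Columns are A, B, C, D, E, F; row i has aⱼ where attribute j ∈ Si, else bᵢⱼ.
Initial tableau (one row per fragment):
  row 1: a1 b12 a3 a4 b15 a6
  row 2: a1 a2 a3 b24 a5 a6
  row 3: a1 a2 b33 a4 a5 a6
Rows 1 and 2 agree on C, F; apply C, F→E and equate their E entries.
Rows 2 and 3 agree on B; apply B→D, F and equate their D, F entries.
Rows 1 and 2 agree on E; apply E→B, F and equate their B, F entries.
Row 1 is now all distinguished symbols — the join is lossless.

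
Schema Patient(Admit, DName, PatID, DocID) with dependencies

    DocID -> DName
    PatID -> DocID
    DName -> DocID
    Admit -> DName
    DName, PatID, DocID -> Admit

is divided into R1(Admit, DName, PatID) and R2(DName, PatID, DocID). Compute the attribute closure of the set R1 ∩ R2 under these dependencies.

R1 ∩ R2 = {DName, PatID}.
PatID → DocID applies, adding DocID
DName, PatID, DocID → Admit applies, adding Admit
Closure: {Admit, DName, PatID, DocID}.

Admit, DName, PatID, DocID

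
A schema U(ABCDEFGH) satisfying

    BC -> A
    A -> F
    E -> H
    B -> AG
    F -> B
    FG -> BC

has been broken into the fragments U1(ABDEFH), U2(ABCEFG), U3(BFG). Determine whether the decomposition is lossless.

Chase test. Columns are ABCDEFGH; row i has aⱼ where attribute j ∈ Ui, else bᵢⱼ.
Initial tableau (one row per fragment):
  row 1: a1 a2 b13 a4 a5 a6 b17 a8
  row 2: a1 a2 a3 b24 a5 a6 a7 b28
  row 3: b31 a2 b33 b34 b35 a6 a7 b38
Rows 1 and 2 agree on E; apply E→H and equate their H entries.
Rows 1 and 2 agree on B; apply B→AG and equate their AG entries.
Rows 1 and 3 agree on B; apply B→AG and equate their AG entries.
Rows 1 and 2 agree on FG; apply FG→BC and equate their BC entries.
Rows 1 and 3 agree on FG; apply FG→BC and equate their BC entries.
Row 1 is now all distinguished symbols — the join is lossless.

Yes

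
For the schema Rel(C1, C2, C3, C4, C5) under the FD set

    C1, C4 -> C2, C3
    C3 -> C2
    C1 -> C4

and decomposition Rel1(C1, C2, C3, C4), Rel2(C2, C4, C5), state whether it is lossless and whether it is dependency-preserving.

lossy but dependency-preserving

Lossless test: (C2, C4)⁺ = {C2, C4}, which is a superkey of neither fragment — lossy.
Dependency preservation: every FD's attributes lie within a single fragment, so each can be enforced locally — preserved.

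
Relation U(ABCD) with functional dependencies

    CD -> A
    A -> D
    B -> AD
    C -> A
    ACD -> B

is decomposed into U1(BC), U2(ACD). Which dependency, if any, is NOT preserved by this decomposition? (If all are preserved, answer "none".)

Check B → AD: no single fragment contains all of {ABD}, and the restricted closure of {B} across the fragments never reaches {AD}.
CD → A is preserved.
A → D is preserved.
C → A is preserved.
ACD → B is preserved.

B -> AD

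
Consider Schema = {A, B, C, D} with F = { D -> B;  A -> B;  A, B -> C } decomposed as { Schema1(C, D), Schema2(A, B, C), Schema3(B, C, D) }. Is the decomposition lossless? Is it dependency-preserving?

Lossless test (chase): Rows 1 and 3 agree on D; apply D→B and equate their B entries. No row becomes fully distinguished — the join is lossy.
Dependency preservation: every FD's attributes lie within a single fragment, so each can be enforced locally — preserved.

lossy but dependency-preserving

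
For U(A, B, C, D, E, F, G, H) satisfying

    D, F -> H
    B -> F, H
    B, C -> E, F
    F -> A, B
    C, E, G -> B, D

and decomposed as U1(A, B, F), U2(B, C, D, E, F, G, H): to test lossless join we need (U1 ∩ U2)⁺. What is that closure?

U1 ∩ U2 = {B, F}.
B → F, H applies, adding H
F → A, B applies, adding A
Closure: {A, B, F, H}.

A, B, F, H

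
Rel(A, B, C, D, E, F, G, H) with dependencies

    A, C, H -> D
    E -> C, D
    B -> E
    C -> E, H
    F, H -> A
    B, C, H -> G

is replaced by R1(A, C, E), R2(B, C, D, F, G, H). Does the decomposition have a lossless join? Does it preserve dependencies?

lossy and not dependency-preserving

Lossless test: (C)⁺ = {C, D, E, H}, which is a superkey of neither fragment — lossy.
Dependency preservation: the restricted closure of {F, H} across the fragments never reaches {A}, so F, H → A cannot be enforced without a join — not preserved.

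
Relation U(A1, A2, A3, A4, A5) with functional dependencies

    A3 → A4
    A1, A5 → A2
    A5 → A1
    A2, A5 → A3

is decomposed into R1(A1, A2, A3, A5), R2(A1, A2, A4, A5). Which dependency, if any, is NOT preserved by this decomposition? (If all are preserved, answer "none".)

A3 → A4

Check A3 → A4: no single fragment contains all of {A3, A4}, and the restricted closure of {A3} across the fragments never reaches {A4}.
A1, A5 → A2 is preserved.
A5 → A1 is preserved.
A2, A5 → A3 is preserved.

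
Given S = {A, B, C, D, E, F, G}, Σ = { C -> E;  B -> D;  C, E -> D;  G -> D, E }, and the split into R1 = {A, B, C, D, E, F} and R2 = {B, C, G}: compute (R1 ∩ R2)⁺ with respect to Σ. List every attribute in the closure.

B, C, D, E

R1 ∩ R2 = {B, C}.
C → E applies, adding E
B → D applies, adding D
Closure: {B, C, D, E}.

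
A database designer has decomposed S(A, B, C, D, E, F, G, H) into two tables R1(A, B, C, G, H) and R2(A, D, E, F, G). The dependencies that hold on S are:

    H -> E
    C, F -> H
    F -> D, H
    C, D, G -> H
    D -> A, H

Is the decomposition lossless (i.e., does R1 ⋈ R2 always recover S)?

No

Common attributes: R1 ∩ R2 = {A, G}.
No dependency enlarges {A, G}, so (A, G)⁺ = {A, G}.
The closure contains neither all of R1 = {A, B, C, G, H} nor all of R2 = {A, D, E, F, G}, so the common attributes are not a superkey of either fragment. The join is lossy.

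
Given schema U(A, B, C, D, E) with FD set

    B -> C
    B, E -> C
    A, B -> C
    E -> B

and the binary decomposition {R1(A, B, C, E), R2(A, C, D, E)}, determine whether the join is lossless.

Common attributes: R1 ∩ R2 = {A, C, E}.
Closure of {A, C, E}: E → B applies, adding B. So (A, C, E)⁺ = {A, B, C, E}.
This closure contains every attribute of R1, so R1 ∩ R2 → R1. The join is lossless.

Yes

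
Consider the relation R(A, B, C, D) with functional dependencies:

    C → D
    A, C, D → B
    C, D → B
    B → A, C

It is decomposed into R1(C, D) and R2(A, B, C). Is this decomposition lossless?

Common attributes: R1 ∩ R2 = {C}.
Closure of {C}: C → D applies, adding D; C, D → B applies, adding B; B → A, C applies, adding A. So (C)⁺ = {A, B, C, D}.
This closure contains every attribute of R1, so R1 ∩ R2 → R1. The join is lossless.

Yes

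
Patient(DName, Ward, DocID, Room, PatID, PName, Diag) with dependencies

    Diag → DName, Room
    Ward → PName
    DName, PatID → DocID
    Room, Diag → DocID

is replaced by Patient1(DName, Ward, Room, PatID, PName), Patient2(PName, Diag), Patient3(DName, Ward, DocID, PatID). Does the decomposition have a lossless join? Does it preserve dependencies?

Lossless test (chase): Rows 1 and 3 agree on Ward; apply Ward→PName and equate their PName entries. Rows 1 and 3 agree on DName, PatID; apply DName, PatID→DocID and equate their DocID entries. No row becomes fully distinguished — the join is lossy.
Dependency preservation: the restricted closure of {Diag} across the fragments never reaches {DName, Room}, so Diag → DName, Room cannot be enforced without a join — not preserved.

lossy and not dependency-preserving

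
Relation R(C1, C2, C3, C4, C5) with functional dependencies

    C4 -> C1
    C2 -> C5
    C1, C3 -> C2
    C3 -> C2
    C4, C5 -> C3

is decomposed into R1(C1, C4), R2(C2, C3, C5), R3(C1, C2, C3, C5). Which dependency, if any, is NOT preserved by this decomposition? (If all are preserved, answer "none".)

C4, C5 -> C3

Check C4, C5 → C3: no single fragment contains all of {C3, C4, C5}, and the restricted closure of {C4, C5} across the fragments never reaches {C3}.
C4 → C1 is preserved.
C2 → C5 is preserved.
C1, C3 → C2 is preserved.
C3 → C2 is preserved.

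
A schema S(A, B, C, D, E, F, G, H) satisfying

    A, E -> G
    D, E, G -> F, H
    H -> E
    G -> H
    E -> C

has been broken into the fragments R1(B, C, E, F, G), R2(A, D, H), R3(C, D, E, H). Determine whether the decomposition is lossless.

Chase test. Columns are A, B, C, D, E, F, G, H; row i has aⱼ where attribute j ∈ Ri, else bᵢⱼ.
Initial tableau (one row per fragment):
  row 1: b11 a2 a3 b14 a5 a6 a7 b18
  row 2: a1 b22 b23 a4 b25 b26 b27 a8
  row 3: b31 b32 a3 a4 a5 b36 b37 a8
Rows 2 and 3 agree on H; apply H→E and equate their E entries.
Rows 1 and 2 agree on E; apply E→C and equate their C entries.
No row becomes fully distinguished — the join is lossy.

No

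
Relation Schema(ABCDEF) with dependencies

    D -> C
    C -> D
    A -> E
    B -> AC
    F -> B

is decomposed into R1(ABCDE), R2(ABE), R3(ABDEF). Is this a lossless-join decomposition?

Chase test. Columns are ABCDEF; row i has aⱼ where attribute j ∈ Ri, else bᵢⱼ.
Initial tableau (one row per fragment):
  row 1: a1 a2 a3 a4 a5 b16
  row 2: a1 a2 b23 b24 a5 b26
  row 3: a1 a2 b33 a4 a5 a6
Rows 1 and 3 agree on D; apply D→C and equate their C entries.
Rows 1 and 2 agree on B; apply B→AC and equate their AC entries.
Rows 1 and 2 agree on C; apply C→D and equate their D entries.
Row 3 is now all distinguished symbols — the join is lossless.

Yes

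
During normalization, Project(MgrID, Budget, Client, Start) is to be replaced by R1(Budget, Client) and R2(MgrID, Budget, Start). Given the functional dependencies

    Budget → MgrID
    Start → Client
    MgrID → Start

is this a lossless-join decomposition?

Common attributes: R1 ∩ R2 = {Budget}.
Closure of {Budget}: Budget → MgrID applies, adding MgrID; MgrID → Start applies, adding Start; Start → Client applies, adding Client. So (Budget)⁺ = {MgrID, Budget, Client, Start}.
This closure contains every attribute of R1, so R1 ∩ R2 → R1. The join is lossless.

Yes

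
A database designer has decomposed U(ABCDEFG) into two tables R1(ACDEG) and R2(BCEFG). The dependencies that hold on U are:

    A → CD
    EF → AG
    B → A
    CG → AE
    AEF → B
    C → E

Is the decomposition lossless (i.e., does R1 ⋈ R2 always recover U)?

Yes

Common attributes: R1 ∩ R2 = {CEG}.
Closure of {CEG}: CG → AE applies, adding A; A → CD applies, adding D. So (CEG)⁺ = {ACDEG}.
This closure contains every attribute of R1, so R1 ∩ R2 → R1. The join is lossless.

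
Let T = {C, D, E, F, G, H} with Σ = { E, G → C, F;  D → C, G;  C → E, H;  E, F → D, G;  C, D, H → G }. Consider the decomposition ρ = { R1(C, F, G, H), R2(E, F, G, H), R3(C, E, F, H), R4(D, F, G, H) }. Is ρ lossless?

Chase test. Columns are C, D, E, F, G, H; row i has aⱼ where attribute j ∈ Ri, else bᵢⱼ.
Initial tableau (one row per fragment):
  row 1: a1 b12 b13 a4 a5 a6
  row 2: b21 b22 a3 a4 a5 a6
  row 3: a1 b32 a3 a4 b35 a6
  row 4: b41 a2 b43 a4 a5 a6
Rows 1 and 3 agree on C; apply C→E, H and equate their E, H entries.
Rows 1 and 2 agree on E, F; apply E, F→D, G and equate their D, G entries.
Rows 1 and 3 agree on E, F; apply E, F→D, G and equate their D, G entries.
Rows 1 and 2 agree on E, G; apply E, G→C, F and equate their C, F entries.
No row becomes fully distinguished — the join is lossy.

No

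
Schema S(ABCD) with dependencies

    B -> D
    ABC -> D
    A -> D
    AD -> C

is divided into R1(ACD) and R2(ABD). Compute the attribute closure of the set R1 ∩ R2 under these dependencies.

R1 ∩ R2 = {AD}.
AD → C applies, adding C
Closure: {ACD}.

ACD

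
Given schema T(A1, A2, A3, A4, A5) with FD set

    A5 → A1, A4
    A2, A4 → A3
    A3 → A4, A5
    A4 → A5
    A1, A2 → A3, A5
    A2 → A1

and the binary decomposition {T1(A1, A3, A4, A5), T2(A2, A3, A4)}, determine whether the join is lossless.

Yes

Common attributes: T1 ∩ T2 = {A3, A4}.
Closure of {A3, A4}: A3 → A4, A5 applies, adding A5; A5 → A1, A4 applies, adding A1. So (A3, A4)⁺ = {A1, A3, A4, A5}.
This closure contains every attribute of T1, so T1 ∩ T2 → T1. The join is lossless.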